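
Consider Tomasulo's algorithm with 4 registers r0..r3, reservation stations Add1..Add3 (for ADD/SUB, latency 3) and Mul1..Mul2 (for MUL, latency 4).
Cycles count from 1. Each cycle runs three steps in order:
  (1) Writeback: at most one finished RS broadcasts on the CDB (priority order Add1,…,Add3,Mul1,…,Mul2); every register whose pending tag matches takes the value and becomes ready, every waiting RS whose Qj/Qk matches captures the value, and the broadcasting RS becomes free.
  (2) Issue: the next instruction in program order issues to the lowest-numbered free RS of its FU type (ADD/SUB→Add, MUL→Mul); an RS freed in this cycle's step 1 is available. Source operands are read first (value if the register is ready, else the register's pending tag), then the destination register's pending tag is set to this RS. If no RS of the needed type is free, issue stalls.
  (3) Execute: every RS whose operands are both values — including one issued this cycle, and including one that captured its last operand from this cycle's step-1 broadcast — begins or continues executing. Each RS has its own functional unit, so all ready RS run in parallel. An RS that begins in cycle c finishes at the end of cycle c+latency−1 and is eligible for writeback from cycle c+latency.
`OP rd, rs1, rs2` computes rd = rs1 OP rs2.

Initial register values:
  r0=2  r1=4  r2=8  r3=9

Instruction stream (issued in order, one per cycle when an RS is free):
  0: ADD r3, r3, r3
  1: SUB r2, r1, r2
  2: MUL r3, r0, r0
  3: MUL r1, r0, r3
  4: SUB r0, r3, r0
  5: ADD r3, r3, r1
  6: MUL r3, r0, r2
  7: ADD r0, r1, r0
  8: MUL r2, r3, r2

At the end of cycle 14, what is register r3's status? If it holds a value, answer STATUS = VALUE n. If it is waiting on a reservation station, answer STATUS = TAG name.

STATUS = TAG Mul1

c1: issue ADD r3<-Add1 | r0:2,r1:4,r2:8,r3:Add1
c2: issue SUB r2<-Add2 | r0:2,r1:4,r2:Add2,r3:Add1
c3: issue MUL r3<-Mul1 | r0:2,r1:4,r2:Add2,r3:Mul1
c4: CDB Add1=18; issue MUL r1<-Mul2 | r0:2,r1:Mul2,r2:Add2,r3:Mul1
c5: CDB Add2=-4; issue SUB r0<-Add1 | r0:Add1,r1:Mul2,r2:-4,r3:Mul1
c6: issue ADD r3<-Add2 | r0:Add1,r1:Mul2,r2:-4,r3:Add2
c7: CDB Mul1=4; issue MUL r3<-Mul1 | r0:Add1,r1:Mul2,r2:-4,r3:Mul1
c8: issue ADD r0<-Add3 | r0:Add3,r1:Mul2,r2:-4,r3:Mul1
c9: stall | r0:Add3,r1:Mul2,r2:-4,r3:Mul1
c10: CDB Add1=2; stall | r0:Add3,r1:Mul2,r2:-4,r3:Mul1
c11: CDB Mul2=8; issue MUL r2<-Mul2 | r0:Add3,r1:8,r2:Mul2,r3:Mul1
c12: - | r0:Add3,r1:8,r2:Mul2,r3:Mul1
c13: - | r0:Add3,r1:8,r2:Mul2,r3:Mul1
c14: CDB Add2=12 | r0:Add3,r1:8,r2:Mul2,r3:Mul1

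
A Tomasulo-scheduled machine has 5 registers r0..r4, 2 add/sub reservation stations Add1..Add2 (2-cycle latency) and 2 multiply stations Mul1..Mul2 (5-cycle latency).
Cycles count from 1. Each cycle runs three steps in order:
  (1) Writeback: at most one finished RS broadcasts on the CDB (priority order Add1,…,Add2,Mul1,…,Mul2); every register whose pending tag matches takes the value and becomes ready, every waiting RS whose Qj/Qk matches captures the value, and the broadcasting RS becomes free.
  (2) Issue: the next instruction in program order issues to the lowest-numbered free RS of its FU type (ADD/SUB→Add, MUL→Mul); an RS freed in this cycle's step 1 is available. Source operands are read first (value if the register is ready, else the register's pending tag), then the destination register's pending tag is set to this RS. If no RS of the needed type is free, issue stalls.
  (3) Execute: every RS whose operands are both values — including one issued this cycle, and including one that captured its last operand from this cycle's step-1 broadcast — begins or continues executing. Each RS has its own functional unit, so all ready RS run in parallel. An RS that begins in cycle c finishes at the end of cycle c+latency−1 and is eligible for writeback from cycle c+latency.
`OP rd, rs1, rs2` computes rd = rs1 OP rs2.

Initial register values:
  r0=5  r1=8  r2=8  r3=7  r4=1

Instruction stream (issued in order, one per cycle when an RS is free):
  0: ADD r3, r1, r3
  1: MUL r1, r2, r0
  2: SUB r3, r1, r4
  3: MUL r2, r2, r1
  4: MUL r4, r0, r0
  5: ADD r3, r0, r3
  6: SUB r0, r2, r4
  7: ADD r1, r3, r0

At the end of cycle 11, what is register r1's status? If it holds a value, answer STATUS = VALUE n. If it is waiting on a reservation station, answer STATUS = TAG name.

  c1: issue ADD r3<-Add1  regs: r0:5,r1:8,r2:8,r3:Add1,r4:1
  c2: issue MUL r1<-Mul1  regs: r0:5,r1:Mul1,r2:8,r3:Add1,r4:1
  c3: CDB Add1=15; issue SUB r3<-Add1  regs: r0:5,r1:Mul1,r2:8,r3:Add1,r4:1
  c4: issue MUL r2<-Mul2  regs: r0:5,r1:Mul1,r2:Mul2,r3:Add1,r4:1
  c5: stall  regs: r0:5,r1:Mul1,r2:Mul2,r3:Add1,r4:1
  c6: stall  regs: r0:5,r1:Mul1,r2:Mul2,r3:Add1,r4:1
  c7: CDB Mul1=40; issue MUL r4<-Mul1  regs: r0:5,r1:40,r2:Mul2,r3:Add1,r4:Mul1
  c8: issue ADD r3<-Add2  regs: r0:5,r1:40,r2:Mul2,r3:Add2,r4:Mul1
  c9: CDB Add1=39; issue SUB r0<-Add1  regs: r0:Add1,r1:40,r2:Mul2,r3:Add2,r4:Mul1
  c10: stall  regs: r0:Add1,r1:40,r2:Mul2,r3:Add2,r4:Mul1
  c11: CDB Add2=44; issue ADD r1<-Add2  regs: r0:Add1,r1:Add2,r2:Mul2,r3:44,r4:Mul1

STATUS = TAG Add2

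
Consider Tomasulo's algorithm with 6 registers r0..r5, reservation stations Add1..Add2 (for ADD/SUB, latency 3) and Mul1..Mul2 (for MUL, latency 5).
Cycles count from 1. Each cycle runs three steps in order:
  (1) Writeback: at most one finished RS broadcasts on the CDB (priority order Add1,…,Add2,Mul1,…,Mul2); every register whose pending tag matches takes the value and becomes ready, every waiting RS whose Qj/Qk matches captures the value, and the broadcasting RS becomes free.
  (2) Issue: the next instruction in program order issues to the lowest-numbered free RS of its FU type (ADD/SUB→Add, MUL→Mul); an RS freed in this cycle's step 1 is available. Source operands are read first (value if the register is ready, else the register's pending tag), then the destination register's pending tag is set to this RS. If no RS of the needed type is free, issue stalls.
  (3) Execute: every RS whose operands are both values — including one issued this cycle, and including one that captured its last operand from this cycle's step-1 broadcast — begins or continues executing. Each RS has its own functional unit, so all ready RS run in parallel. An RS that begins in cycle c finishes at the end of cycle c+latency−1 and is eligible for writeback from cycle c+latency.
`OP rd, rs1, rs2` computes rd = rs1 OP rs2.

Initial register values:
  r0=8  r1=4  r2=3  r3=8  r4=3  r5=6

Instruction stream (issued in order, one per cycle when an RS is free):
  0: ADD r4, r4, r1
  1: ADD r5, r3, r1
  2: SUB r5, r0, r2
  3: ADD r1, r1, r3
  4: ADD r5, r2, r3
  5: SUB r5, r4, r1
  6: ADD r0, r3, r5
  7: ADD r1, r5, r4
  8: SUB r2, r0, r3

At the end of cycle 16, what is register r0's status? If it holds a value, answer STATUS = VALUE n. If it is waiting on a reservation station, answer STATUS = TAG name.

c1: issue ADD r4<-Add1 | r0:8,r1:4,r2:3,r3:8,r4:Add1,r5:6
c2: issue ADD r5<-Add2 | r0:8,r1:4,r2:3,r3:8,r4:Add1,r5:Add2
c3: stall | r0:8,r1:4,r2:3,r3:8,r4:Add1,r5:Add2
c4: CDB Add1=7; issue SUB r5<-Add1 | r0:8,r1:4,r2:3,r3:8,r4:7,r5:Add1
c5: CDB Add2=12; issue ADD r1<-Add2 | r0:8,r1:Add2,r2:3,r3:8,r4:7,r5:Add1
c6: stall | r0:8,r1:Add2,r2:3,r3:8,r4:7,r5:Add1
c7: CDB Add1=5; issue ADD r5<-Add1 | r0:8,r1:Add2,r2:3,r3:8,r4:7,r5:Add1
c8: CDB Add2=12; issue SUB r5<-Add2 | r0:8,r1:12,r2:3,r3:8,r4:7,r5:Add2
c9: stall | r0:8,r1:12,r2:3,r3:8,r4:7,r5:Add2
c10: CDB Add1=11; issue ADD r0<-Add1 | r0:Add1,r1:12,r2:3,r3:8,r4:7,r5:Add2
c11: CDB Add2=-5; issue ADD r1<-Add2 | r0:Add1,r1:Add2,r2:3,r3:8,r4:7,r5:-5
c12: stall | r0:Add1,r1:Add2,r2:3,r3:8,r4:7,r5:-5
c13: stall | r0:Add1,r1:Add2,r2:3,r3:8,r4:7,r5:-5
c14: CDB Add1=3; issue SUB r2<-Add1 | r0:3,r1:Add2,r2:Add1,r3:8,r4:7,r5:-5
c15: CDB Add2=2 | r0:3,r1:2,r2:Add1,r3:8,r4:7,r5:-5
c16: - | r0:3,r1:2,r2:Add1,r3:8,r4:7,r5:-5

STATUS = VALUE 3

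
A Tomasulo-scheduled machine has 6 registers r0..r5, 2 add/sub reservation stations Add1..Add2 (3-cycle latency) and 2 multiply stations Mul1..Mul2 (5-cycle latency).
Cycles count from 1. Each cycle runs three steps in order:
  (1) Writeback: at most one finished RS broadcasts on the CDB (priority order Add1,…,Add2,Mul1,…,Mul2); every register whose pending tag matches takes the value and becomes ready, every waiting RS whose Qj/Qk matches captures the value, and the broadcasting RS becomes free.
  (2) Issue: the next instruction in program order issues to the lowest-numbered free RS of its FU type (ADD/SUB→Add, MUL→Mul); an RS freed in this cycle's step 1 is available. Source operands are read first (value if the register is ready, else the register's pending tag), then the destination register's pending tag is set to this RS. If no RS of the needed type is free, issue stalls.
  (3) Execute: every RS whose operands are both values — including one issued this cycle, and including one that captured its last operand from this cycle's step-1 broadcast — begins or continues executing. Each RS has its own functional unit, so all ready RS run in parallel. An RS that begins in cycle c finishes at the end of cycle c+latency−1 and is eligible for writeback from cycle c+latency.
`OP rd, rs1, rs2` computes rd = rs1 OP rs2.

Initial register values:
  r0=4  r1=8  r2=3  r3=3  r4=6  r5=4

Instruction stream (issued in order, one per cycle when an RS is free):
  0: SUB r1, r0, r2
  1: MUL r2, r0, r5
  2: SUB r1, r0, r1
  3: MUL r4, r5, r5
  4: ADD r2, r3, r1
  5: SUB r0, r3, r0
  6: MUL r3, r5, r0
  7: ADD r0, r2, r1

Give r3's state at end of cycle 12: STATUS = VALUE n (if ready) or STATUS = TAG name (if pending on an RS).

  c1: issue SUB r1<-Add1  regs: r0:4,r1:Add1,r2:3,r3:3,r4:6,r5:4
  c2: issue MUL r2<-Mul1  regs: r0:4,r1:Add1,r2:Mul1,r3:3,r4:6,r5:4
  c3: issue SUB r1<-Add2  regs: r0:4,r1:Add2,r2:Mul1,r3:3,r4:6,r5:4
  c4: CDB Add1=1; issue MUL r4<-Mul2  regs: r0:4,r1:Add2,r2:Mul1,r3:3,r4:Mul2,r5:4
  c5: issue ADD r2<-Add1  regs: r0:4,r1:Add2,r2:Add1,r3:3,r4:Mul2,r5:4
  c6: stall  regs: r0:4,r1:Add2,r2:Add1,r3:3,r4:Mul2,r5:4
  c7: CDB Add2=3; issue SUB r0<-Add2  regs: r0:Add2,r1:3,r2:Add1,r3:3,r4:Mul2,r5:4
  c8: CDB Mul1=16; issue MUL r3<-Mul1  regs: r0:Add2,r1:3,r2:Add1,r3:Mul1,r4:Mul2,r5:4
  c9: CDB Mul2=16; stall  regs: r0:Add2,r1:3,r2:Add1,r3:Mul1,r4:16,r5:4
  c10: CDB Add1=6; issue ADD r0<-Add1  regs: r0:Add1,r1:3,r2:6,r3:Mul1,r4:16,r5:4
  c11: CDB Add2=-1  regs: r0:Add1,r1:3,r2:6,r3:Mul1,r4:16,r5:4
  c12: -  regs: r0:Add1,r1:3,r2:6,r3:Mul1,r4:16,r5:4

STATUS = TAG Mul1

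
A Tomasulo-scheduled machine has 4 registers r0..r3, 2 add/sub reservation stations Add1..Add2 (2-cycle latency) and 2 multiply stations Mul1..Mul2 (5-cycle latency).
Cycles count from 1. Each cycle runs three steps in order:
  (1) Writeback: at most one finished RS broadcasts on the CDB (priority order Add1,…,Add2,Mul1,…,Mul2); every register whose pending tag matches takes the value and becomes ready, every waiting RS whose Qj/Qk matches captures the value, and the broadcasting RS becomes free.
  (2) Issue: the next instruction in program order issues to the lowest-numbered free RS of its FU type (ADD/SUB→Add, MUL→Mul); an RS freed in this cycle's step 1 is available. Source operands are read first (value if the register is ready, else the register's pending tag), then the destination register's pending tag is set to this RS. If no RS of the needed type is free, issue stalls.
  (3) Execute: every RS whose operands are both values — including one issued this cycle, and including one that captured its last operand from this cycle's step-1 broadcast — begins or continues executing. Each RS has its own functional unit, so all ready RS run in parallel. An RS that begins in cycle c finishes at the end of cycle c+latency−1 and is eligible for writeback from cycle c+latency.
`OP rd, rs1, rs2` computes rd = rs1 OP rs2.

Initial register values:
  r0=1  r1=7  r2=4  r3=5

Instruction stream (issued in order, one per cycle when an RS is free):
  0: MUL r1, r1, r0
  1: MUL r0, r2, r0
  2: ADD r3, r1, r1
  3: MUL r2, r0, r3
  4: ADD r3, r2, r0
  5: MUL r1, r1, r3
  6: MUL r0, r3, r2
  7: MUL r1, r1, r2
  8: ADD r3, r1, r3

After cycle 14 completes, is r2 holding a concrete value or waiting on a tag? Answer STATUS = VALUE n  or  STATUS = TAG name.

STATUS = VALUE 56

cycle 1: issue MUL r1<-Mul1 // r0:1,r1:Mul1,r2:4,r3:5
cycle 2: issue MUL r0<-Mul2 // r0:Mul2,r1:Mul1,r2:4,r3:5
cycle 3: issue ADD r3<-Add1 // r0:Mul2,r1:Mul1,r2:4,r3:Add1
cycle 4: stall // r0:Mul2,r1:Mul1,r2:4,r3:Add1
cycle 5: stall // r0:Mul2,r1:Mul1,r2:4,r3:Add1
cycle 6: CDB Mul1=7; issue MUL r2<-Mul1 // r0:Mul2,r1:7,r2:Mul1,r3:Add1
cycle 7: CDB Mul2=4; issue ADD r3<-Add2 // r0:4,r1:7,r2:Mul1,r3:Add2
cycle 8: CDB Add1=14; issue MUL r1<-Mul2 // r0:4,r1:Mul2,r2:Mul1,r3:Add2
cycle 9: stall // r0:4,r1:Mul2,r2:Mul1,r3:Add2
cycle 10: stall // r0:4,r1:Mul2,r2:Mul1,r3:Add2
cycle 11: stall // r0:4,r1:Mul2,r2:Mul1,r3:Add2
cycle 12: stall // r0:4,r1:Mul2,r2:Mul1,r3:Add2
cycle 13: CDB Mul1=56; issue MUL r0<-Mul1 // r0:Mul1,r1:Mul2,r2:56,r3:Add2
cycle 14: stall // r0:Mul1,r1:Mul2,r2:56,r3:Add2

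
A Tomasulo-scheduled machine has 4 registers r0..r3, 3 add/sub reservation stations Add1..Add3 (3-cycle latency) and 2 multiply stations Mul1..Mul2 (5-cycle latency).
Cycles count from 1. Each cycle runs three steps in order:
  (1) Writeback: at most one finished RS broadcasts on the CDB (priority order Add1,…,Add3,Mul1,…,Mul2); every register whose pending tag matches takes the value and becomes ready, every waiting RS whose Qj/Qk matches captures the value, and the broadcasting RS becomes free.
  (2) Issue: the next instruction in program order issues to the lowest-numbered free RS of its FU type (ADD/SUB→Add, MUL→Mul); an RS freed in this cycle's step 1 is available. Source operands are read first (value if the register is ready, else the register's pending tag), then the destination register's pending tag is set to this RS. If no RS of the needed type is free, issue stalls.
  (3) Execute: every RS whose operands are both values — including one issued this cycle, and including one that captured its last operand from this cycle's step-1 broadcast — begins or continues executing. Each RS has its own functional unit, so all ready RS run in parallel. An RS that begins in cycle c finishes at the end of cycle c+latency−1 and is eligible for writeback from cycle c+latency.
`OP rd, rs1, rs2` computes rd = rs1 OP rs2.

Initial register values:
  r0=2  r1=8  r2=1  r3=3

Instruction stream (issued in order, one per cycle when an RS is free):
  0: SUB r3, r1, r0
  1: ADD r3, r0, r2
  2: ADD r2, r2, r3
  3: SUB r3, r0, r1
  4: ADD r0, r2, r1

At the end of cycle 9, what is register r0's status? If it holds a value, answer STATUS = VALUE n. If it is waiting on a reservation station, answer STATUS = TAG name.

STATUS = TAG Add2

  c1: issue SUB r3<-Add1  regs: r0:2,r1:8,r2:1,r3:Add1
  c2: issue ADD r3<-Add2  regs: r0:2,r1:8,r2:1,r3:Add2
  c3: issue ADD r2<-Add3  regs: r0:2,r1:8,r2:Add3,r3:Add2
  c4: CDB Add1=6; issue SUB r3<-Add1  regs: r0:2,r1:8,r2:Add3,r3:Add1
  c5: CDB Add2=3; issue ADD r0<-Add2  regs: r0:Add2,r1:8,r2:Add3,r3:Add1
  c6: -  regs: r0:Add2,r1:8,r2:Add3,r3:Add1
  c7: CDB Add1=-6  regs: r0:Add2,r1:8,r2:Add3,r3:-6
  c8: CDB Add3=4  regs: r0:Add2,r1:8,r2:4,r3:-6
  c9: -  regs: r0:Add2,r1:8,r2:4,r3:-6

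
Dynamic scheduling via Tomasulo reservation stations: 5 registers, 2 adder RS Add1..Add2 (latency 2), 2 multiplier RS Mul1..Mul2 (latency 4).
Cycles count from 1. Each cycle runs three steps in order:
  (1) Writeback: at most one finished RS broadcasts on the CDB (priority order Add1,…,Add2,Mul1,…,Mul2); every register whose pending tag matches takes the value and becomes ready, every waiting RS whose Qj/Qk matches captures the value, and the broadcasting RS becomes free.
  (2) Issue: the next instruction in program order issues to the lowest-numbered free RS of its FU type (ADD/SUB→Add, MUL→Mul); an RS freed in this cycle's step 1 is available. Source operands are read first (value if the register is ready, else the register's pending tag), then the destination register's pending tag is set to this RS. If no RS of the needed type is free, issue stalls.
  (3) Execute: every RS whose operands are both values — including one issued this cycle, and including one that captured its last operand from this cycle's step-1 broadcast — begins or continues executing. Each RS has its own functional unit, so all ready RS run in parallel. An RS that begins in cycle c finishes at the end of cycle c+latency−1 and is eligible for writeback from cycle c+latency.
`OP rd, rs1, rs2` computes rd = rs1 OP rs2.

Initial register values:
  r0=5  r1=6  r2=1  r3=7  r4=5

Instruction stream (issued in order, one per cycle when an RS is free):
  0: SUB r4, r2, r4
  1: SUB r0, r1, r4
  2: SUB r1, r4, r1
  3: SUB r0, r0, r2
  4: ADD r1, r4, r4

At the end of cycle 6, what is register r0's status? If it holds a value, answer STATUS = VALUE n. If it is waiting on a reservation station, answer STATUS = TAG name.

cycle 1: issue SUB r4<-Add1 // r0:5,r1:6,r2:1,r3:7,r4:Add1
cycle 2: issue SUB r0<-Add2 // r0:Add2,r1:6,r2:1,r3:7,r4:Add1
cycle 3: CDB Add1=-4; issue SUB r1<-Add1 // r0:Add2,r1:Add1,r2:1,r3:7,r4:-4
cycle 4: stall // r0:Add2,r1:Add1,r2:1,r3:7,r4:-4
cycle 5: CDB Add1=-10; issue SUB r0<-Add1 // r0:Add1,r1:-10,r2:1,r3:7,r4:-4
cycle 6: CDB Add2=10; issue ADD r1<-Add2 // r0:Add1,r1:Add2,r2:1,r3:7,r4:-4

STATUS = TAG Add1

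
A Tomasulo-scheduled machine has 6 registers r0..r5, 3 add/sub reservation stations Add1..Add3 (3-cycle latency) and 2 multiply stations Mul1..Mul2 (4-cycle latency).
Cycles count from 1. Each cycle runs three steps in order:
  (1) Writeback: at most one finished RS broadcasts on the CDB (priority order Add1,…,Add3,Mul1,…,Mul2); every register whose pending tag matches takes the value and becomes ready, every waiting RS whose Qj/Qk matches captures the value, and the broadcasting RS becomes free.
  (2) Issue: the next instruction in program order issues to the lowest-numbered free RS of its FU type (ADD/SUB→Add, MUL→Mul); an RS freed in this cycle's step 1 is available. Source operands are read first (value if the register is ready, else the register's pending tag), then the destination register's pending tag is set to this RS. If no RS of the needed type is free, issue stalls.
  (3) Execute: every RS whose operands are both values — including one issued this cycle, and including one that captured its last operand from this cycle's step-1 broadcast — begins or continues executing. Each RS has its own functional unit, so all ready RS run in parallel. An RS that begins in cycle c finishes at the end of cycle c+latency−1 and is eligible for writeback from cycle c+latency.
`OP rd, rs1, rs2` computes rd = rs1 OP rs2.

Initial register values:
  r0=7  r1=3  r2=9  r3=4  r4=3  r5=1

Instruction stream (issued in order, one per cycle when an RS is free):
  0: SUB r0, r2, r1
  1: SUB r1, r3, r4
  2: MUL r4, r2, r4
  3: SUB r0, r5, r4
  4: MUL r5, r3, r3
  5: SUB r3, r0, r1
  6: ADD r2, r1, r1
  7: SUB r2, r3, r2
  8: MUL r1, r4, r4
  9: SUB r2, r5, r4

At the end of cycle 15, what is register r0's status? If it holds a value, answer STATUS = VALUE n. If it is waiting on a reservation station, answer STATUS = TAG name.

  c1: issue SUB r0<-Add1  regs: r0:Add1,r1:3,r2:9,r3:4,r4:3,r5:1
  c2: issue SUB r1<-Add2  regs: r0:Add1,r1:Add2,r2:9,r3:4,r4:3,r5:1
  c3: issue MUL r4<-Mul1  regs: r0:Add1,r1:Add2,r2:9,r3:4,r4:Mul1,r5:1
  c4: CDB Add1=6; issue SUB r0<-Add1  regs: r0:Add1,r1:Add2,r2:9,r3:4,r4:Mul1,r5:1
  c5: CDB Add2=1; issue MUL r5<-Mul2  regs: r0:Add1,r1:1,r2:9,r3:4,r4:Mul1,r5:Mul2
  c6: issue SUB r3<-Add2  regs: r0:Add1,r1:1,r2:9,r3:Add2,r4:Mul1,r5:Mul2
  c7: CDB Mul1=27; issue ADD r2<-Add3  regs: r0:Add1,r1:1,r2:Add3,r3:Add2,r4:27,r5:Mul2
  c8: stall  regs: r0:Add1,r1:1,r2:Add3,r3:Add2,r4:27,r5:Mul2
  c9: CDB Mul2=16; stall  regs: r0:Add1,r1:1,r2:Add3,r3:Add2,r4:27,r5:16
  c10: CDB Add1=-26; issue SUB r2<-Add1  regs: r0:-26,r1:1,r2:Add1,r3:Add2,r4:27,r5:16
  c11: CDB Add3=2; issue MUL r1<-Mul1  regs: r0:-26,r1:Mul1,r2:Add1,r3:Add2,r4:27,r5:16
  c12: issue SUB r2<-Add3  regs: r0:-26,r1:Mul1,r2:Add3,r3:Add2,r4:27,r5:16
  c13: CDB Add2=-27  regs: r0:-26,r1:Mul1,r2:Add3,r3:-27,r4:27,r5:16
  c14: -  regs: r0:-26,r1:Mul1,r2:Add3,r3:-27,r4:27,r5:16
  c15: CDB Add3=-11  regs: r0:-26,r1:Mul1,r2:-11,r3:-27,r4:27,r5:16

STATUS = VALUE -26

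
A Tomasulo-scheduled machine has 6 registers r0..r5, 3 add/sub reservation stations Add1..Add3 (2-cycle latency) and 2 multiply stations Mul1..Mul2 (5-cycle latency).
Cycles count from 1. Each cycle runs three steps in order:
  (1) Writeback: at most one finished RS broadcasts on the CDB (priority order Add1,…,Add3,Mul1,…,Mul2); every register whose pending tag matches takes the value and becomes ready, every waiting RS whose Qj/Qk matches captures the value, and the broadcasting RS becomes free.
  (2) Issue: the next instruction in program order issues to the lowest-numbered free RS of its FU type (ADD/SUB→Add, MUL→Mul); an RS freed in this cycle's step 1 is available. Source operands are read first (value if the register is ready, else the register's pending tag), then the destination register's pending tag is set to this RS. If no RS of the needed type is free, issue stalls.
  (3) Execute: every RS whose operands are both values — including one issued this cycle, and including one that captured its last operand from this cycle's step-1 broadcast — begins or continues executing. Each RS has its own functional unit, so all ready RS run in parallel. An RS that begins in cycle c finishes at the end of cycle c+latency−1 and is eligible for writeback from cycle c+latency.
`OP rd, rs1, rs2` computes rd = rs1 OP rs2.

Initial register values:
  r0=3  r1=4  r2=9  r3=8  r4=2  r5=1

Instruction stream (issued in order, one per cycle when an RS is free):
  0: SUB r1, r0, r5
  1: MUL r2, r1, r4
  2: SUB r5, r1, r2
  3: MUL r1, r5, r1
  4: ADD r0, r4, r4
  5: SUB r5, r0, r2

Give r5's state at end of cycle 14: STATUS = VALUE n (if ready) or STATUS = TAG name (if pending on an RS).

  c1: issue SUB r1<-Add1  regs: r0:3,r1:Add1,r2:9,r3:8,r4:2,r5:1
  c2: issue MUL r2<-Mul1  regs: r0:3,r1:Add1,r2:Mul1,r3:8,r4:2,r5:1
  c3: CDB Add1=2; issue SUB r5<-Add1  regs: r0:3,r1:2,r2:Mul1,r3:8,r4:2,r5:Add1
  c4: issue MUL r1<-Mul2  regs: r0:3,r1:Mul2,r2:Mul1,r3:8,r4:2,r5:Add1
  c5: issue ADD r0<-Add2  regs: r0:Add2,r1:Mul2,r2:Mul1,r3:8,r4:2,r5:Add1
  c6: issue SUB r5<-Add3  regs: r0:Add2,r1:Mul2,r2:Mul1,r3:8,r4:2,r5:Add3
  c7: CDB Add2=4  regs: r0:4,r1:Mul2,r2:Mul1,r3:8,r4:2,r5:Add3
  c8: CDB Mul1=4  regs: r0:4,r1:Mul2,r2:4,r3:8,r4:2,r5:Add3
  c9: -  regs: r0:4,r1:Mul2,r2:4,r3:8,r4:2,r5:Add3
  c10: CDB Add1=-2  regs: r0:4,r1:Mul2,r2:4,r3:8,r4:2,r5:Add3
  c11: CDB Add3=0  regs: r0:4,r1:Mul2,r2:4,r3:8,r4:2,r5:0
  c12: -  regs: r0:4,r1:Mul2,r2:4,r3:8,r4:2,r5:0
  c13: -  regs: r0:4,r1:Mul2,r2:4,r3:8,r4:2,r5:0
  c14: -  regs: r0:4,r1:Mul2,r2:4,r3:8,r4:2,r5:0

STATUS = VALUE 0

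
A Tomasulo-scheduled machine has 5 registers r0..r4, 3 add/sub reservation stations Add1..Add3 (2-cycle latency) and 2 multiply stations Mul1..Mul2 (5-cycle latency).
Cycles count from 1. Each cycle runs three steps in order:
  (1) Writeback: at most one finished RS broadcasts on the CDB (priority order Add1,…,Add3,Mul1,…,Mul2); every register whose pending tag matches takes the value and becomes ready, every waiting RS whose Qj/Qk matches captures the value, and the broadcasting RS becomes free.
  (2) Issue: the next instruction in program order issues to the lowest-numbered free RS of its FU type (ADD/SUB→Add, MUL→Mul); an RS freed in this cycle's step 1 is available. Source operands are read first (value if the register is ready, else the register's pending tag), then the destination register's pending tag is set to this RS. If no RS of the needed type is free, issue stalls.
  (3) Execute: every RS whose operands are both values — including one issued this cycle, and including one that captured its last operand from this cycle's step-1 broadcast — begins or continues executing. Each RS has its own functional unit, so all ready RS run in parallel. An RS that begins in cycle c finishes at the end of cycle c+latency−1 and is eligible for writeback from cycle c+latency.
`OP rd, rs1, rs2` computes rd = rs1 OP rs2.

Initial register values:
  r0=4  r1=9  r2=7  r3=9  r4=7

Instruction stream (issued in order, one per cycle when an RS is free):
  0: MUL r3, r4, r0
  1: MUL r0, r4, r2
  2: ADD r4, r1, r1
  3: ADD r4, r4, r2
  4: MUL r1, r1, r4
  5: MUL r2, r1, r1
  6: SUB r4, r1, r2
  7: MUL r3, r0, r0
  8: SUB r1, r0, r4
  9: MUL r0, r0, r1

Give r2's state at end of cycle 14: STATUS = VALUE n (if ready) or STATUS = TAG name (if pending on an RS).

  c1: issue MUL r3<-Mul1  regs: r0:4,r1:9,r2:7,r3:Mul1,r4:7
  c2: issue MUL r0<-Mul2  regs: r0:Mul2,r1:9,r2:7,r3:Mul1,r4:7
  c3: issue ADD r4<-Add1  regs: r0:Mul2,r1:9,r2:7,r3:Mul1,r4:Add1
  c4: issue ADD r4<-Add2  regs: r0:Mul2,r1:9,r2:7,r3:Mul1,r4:Add2
  c5: CDB Add1=18; stall  regs: r0:Mul2,r1:9,r2:7,r3:Mul1,r4:Add2
  c6: CDB Mul1=28; issue MUL r1<-Mul1  regs: r0:Mul2,r1:Mul1,r2:7,r3:28,r4:Add2
  c7: CDB Add2=25; stall  regs: r0:Mul2,r1:Mul1,r2:7,r3:28,r4:25
  c8: CDB Mul2=49; issue MUL r2<-Mul2  regs: r0:49,r1:Mul1,r2:Mul2,r3:28,r4:25
  c9: issue SUB r4<-Add1  regs: r0:49,r1:Mul1,r2:Mul2,r3:28,r4:Add1
  c10: stall  regs: r0:49,r1:Mul1,r2:Mul2,r3:28,r4:Add1
  c11: stall  regs: r0:49,r1:Mul1,r2:Mul2,r3:28,r4:Add1
  c12: CDB Mul1=225; issue MUL r3<-Mul1  regs: r0:49,r1:225,r2:Mul2,r3:Mul1,r4:Add1
  c13: issue SUB r1<-Add2  regs: r0:49,r1:Add2,r2:Mul2,r3:Mul1,r4:Add1
  c14: stall  regs: r0:49,r1:Add2,r2:Mul2,r3:Mul1,r4:Add1

STATUS = TAG Mul2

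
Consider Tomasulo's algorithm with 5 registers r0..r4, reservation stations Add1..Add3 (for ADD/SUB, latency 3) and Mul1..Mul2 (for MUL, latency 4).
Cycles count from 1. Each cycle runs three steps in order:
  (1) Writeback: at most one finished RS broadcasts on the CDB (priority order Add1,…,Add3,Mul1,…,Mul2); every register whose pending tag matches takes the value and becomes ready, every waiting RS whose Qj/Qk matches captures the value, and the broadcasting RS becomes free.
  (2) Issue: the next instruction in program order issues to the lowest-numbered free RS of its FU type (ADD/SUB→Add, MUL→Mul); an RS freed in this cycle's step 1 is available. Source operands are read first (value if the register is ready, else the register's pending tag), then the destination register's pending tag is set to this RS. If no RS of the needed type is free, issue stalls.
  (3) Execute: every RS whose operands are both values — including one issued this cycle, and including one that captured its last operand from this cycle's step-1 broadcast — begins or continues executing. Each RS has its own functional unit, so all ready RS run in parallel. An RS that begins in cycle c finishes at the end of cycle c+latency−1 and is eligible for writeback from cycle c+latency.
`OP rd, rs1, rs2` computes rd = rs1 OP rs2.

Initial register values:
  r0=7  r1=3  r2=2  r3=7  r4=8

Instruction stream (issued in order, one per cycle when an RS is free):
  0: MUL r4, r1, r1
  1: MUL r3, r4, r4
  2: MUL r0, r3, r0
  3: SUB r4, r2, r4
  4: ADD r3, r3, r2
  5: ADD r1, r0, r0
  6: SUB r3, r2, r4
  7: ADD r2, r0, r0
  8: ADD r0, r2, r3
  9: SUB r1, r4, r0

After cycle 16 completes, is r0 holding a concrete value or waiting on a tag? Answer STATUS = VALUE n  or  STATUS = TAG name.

c1: issue MUL r4<-Mul1 | r0:7,r1:3,r2:2,r3:7,r4:Mul1
c2: issue MUL r3<-Mul2 | r0:7,r1:3,r2:2,r3:Mul2,r4:Mul1
c3: stall | r0:7,r1:3,r2:2,r3:Mul2,r4:Mul1
c4: stall | r0:7,r1:3,r2:2,r3:Mul2,r4:Mul1
c5: CDB Mul1=9; issue MUL r0<-Mul1 | r0:Mul1,r1:3,r2:2,r3:Mul2,r4:9
c6: issue SUB r4<-Add1 | r0:Mul1,r1:3,r2:2,r3:Mul2,r4:Add1
c7: issue ADD r3<-Add2 | r0:Mul1,r1:3,r2:2,r3:Add2,r4:Add1
c8: issue ADD r1<-Add3 | r0:Mul1,r1:Add3,r2:2,r3:Add2,r4:Add1
c9: CDB Add1=-7; issue SUB r3<-Add1 | r0:Mul1,r1:Add3,r2:2,r3:Add1,r4:-7
c10: CDB Mul2=81; stall | r0:Mul1,r1:Add3,r2:2,r3:Add1,r4:-7
c11: stall | r0:Mul1,r1:Add3,r2:2,r3:Add1,r4:-7
c12: CDB Add1=9; issue ADD r2<-Add1 | r0:Mul1,r1:Add3,r2:Add1,r3:9,r4:-7
c13: CDB Add2=83; issue ADD r0<-Add2 | r0:Add2,r1:Add3,r2:Add1,r3:9,r4:-7
c14: CDB Mul1=567; stall | r0:Add2,r1:Add3,r2:Add1,r3:9,r4:-7
c15: stall | r0:Add2,r1:Add3,r2:Add1,r3:9,r4:-7
c16: stall | r0:Add2,r1:Add3,r2:Add1,r3:9,r4:-7

STATUS = TAG Add2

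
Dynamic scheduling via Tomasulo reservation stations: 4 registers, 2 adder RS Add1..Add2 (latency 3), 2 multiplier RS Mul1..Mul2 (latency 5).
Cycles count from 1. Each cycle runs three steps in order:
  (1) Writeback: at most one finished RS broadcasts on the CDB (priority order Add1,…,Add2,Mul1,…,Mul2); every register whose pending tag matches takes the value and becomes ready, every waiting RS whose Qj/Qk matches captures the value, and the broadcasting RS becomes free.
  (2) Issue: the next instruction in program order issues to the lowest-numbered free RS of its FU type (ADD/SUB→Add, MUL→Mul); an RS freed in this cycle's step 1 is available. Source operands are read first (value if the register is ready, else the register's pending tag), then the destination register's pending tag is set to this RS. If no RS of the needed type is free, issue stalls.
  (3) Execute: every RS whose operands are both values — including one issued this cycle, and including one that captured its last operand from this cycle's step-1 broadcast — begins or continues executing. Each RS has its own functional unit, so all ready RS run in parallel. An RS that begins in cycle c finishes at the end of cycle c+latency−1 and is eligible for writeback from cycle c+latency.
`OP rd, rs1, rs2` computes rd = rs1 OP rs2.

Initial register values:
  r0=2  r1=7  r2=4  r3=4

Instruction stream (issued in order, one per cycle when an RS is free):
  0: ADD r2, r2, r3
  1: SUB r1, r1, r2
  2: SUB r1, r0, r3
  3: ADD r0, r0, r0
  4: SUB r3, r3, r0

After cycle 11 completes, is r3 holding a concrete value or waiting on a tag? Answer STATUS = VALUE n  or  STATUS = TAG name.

cycle 1: issue ADD r2<-Add1 // r0:2,r1:7,r2:Add1,r3:4
cycle 2: issue SUB r1<-Add2 // r0:2,r1:Add2,r2:Add1,r3:4
cycle 3: stall // r0:2,r1:Add2,r2:Add1,r3:4
cycle 4: CDB Add1=8; issue SUB r1<-Add1 // r0:2,r1:Add1,r2:8,r3:4
cycle 5: stall // r0:2,r1:Add1,r2:8,r3:4
cycle 6: stall // r0:2,r1:Add1,r2:8,r3:4
cycle 7: CDB Add1=-2; issue ADD r0<-Add1 // r0:Add1,r1:-2,r2:8,r3:4
cycle 8: CDB Add2=-1; issue SUB r3<-Add2 // r0:Add1,r1:-2,r2:8,r3:Add2
cycle 9: - // r0:Add1,r1:-2,r2:8,r3:Add2
cycle 10: CDB Add1=4 // r0:4,r1:-2,r2:8,r3:Add2
cycle 11: - // r0:4,r1:-2,r2:8,r3:Add2

STATUS = TAG Add2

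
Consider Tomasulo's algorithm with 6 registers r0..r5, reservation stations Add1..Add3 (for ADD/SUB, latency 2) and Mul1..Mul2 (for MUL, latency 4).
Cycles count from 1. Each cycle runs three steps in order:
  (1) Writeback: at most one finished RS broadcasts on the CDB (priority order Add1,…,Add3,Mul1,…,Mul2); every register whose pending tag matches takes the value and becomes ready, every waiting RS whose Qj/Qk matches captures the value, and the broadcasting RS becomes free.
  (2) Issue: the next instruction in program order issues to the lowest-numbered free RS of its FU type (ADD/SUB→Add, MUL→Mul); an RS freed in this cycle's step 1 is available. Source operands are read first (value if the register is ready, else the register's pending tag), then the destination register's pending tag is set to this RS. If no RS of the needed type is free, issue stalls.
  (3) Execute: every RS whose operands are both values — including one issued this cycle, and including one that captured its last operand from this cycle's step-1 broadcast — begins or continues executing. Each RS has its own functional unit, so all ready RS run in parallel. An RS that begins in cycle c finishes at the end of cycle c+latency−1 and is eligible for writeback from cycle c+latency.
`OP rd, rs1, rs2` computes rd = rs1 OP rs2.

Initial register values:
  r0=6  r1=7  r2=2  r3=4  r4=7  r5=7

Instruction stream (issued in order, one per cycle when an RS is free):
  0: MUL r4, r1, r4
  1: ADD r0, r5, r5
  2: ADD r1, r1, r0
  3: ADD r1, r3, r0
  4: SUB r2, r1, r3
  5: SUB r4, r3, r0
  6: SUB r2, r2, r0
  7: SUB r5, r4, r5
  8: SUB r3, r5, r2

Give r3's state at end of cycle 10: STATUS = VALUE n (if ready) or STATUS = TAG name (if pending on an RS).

c1: issue MUL r4<-Mul1 | r0:6,r1:7,r2:2,r3:4,r4:Mul1,r5:7
c2: issue ADD r0<-Add1 | r0:Add1,r1:7,r2:2,r3:4,r4:Mul1,r5:7
c3: issue ADD r1<-Add2 | r0:Add1,r1:Add2,r2:2,r3:4,r4:Mul1,r5:7
c4: CDB Add1=14; issue ADD r1<-Add1 | r0:14,r1:Add1,r2:2,r3:4,r4:Mul1,r5:7
c5: CDB Mul1=49; issue SUB r2<-Add3 | r0:14,r1:Add1,r2:Add3,r3:4,r4:49,r5:7
c6: CDB Add1=18; issue SUB r4<-Add1 | r0:14,r1:18,r2:Add3,r3:4,r4:Add1,r5:7
c7: CDB Add2=21; issue SUB r2<-Add2 | r0:14,r1:18,r2:Add2,r3:4,r4:Add1,r5:7
c8: CDB Add1=-10; issue SUB r5<-Add1 | r0:14,r1:18,r2:Add2,r3:4,r4:-10,r5:Add1
c9: CDB Add3=14; issue SUB r3<-Add3 | r0:14,r1:18,r2:Add2,r3:Add3,r4:-10,r5:Add1
c10: CDB Add1=-17 | r0:14,r1:18,r2:Add2,r3:Add3,r4:-10,r5:-17

STATUS = TAG Add3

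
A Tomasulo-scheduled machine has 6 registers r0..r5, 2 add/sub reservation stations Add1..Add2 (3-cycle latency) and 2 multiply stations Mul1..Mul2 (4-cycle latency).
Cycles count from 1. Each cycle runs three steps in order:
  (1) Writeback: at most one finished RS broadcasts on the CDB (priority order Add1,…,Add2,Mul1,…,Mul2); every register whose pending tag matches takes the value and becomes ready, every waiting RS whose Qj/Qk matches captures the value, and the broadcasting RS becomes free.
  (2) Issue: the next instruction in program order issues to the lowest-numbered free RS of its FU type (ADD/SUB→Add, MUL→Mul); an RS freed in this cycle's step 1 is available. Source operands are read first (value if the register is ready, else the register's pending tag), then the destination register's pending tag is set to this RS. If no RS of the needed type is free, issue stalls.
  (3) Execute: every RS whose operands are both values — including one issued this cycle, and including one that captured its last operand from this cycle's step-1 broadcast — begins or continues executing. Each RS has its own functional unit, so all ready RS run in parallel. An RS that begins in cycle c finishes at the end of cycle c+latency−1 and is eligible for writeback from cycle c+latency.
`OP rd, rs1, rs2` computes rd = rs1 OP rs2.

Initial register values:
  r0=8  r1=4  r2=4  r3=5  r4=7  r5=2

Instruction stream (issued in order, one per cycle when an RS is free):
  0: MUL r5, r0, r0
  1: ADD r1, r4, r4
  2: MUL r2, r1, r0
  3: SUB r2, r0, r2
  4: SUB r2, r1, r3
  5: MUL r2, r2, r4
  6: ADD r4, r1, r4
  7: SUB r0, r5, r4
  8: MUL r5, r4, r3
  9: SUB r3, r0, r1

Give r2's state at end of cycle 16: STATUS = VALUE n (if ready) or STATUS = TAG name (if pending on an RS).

  c1: issue MUL r5<-Mul1  regs: r0:8,r1:4,r2:4,r3:5,r4:7,r5:Mul1
  c2: issue ADD r1<-Add1  regs: r0:8,r1:Add1,r2:4,r3:5,r4:7,r5:Mul1
  c3: issue MUL r2<-Mul2  regs: r0:8,r1:Add1,r2:Mul2,r3:5,r4:7,r5:Mul1
  c4: issue SUB r2<-Add2  regs: r0:8,r1:Add1,r2:Add2,r3:5,r4:7,r5:Mul1
  c5: CDB Add1=14; issue SUB r2<-Add1  regs: r0:8,r1:14,r2:Add1,r3:5,r4:7,r5:Mul1
  c6: CDB Mul1=64; issue MUL r2<-Mul1  regs: r0:8,r1:14,r2:Mul1,r3:5,r4:7,r5:64
  c7: stall  regs: r0:8,r1:14,r2:Mul1,r3:5,r4:7,r5:64
  c8: CDB Add1=9; issue ADD r4<-Add1  regs: r0:8,r1:14,r2:Mul1,r3:5,r4:Add1,r5:64
  c9: CDB Mul2=112; stall  regs: r0:8,r1:14,r2:Mul1,r3:5,r4:Add1,r5:64
  c10: stall  regs: r0:8,r1:14,r2:Mul1,r3:5,r4:Add1,r5:64
  c11: CDB Add1=21; issue SUB r0<-Add1  regs: r0:Add1,r1:14,r2:Mul1,r3:5,r4:21,r5:64
  c12: CDB Add2=-104; issue MUL r5<-Mul2  regs: r0:Add1,r1:14,r2:Mul1,r3:5,r4:21,r5:Mul2
  c13: CDB Mul1=63; issue SUB r3<-Add2  regs: r0:Add1,r1:14,r2:63,r3:Add2,r4:21,r5:Mul2
  c14: CDB Add1=43  regs: r0:43,r1:14,r2:63,r3:Add2,r4:21,r5:Mul2
  c15: -  regs: r0:43,r1:14,r2:63,r3:Add2,r4:21,r5:Mul2
  c16: CDB Mul2=105  regs: r0:43,r1:14,r2:63,r3:Add2,r4:21,r5:105

STATUS = VALUE 63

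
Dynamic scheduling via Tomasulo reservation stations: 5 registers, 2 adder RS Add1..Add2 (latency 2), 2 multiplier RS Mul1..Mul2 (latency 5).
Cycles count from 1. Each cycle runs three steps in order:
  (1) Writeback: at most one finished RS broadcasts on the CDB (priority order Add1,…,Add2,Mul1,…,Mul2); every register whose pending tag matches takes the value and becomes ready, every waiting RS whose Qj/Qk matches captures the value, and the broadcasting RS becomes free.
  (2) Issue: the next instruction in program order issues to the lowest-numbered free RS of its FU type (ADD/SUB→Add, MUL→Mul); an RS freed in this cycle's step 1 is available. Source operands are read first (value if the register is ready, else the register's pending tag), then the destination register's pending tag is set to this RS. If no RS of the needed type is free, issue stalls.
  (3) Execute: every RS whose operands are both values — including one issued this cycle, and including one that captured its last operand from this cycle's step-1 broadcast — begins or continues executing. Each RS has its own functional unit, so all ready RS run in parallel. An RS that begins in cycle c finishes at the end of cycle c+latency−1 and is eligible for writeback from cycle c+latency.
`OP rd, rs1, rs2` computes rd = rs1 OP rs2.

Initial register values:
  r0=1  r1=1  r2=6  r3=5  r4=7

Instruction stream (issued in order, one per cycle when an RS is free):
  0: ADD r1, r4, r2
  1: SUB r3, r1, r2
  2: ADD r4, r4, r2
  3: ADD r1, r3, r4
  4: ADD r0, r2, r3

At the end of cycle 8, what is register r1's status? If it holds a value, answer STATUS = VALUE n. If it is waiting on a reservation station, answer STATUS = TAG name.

STATUS = VALUE 20

cycle 1: issue ADD r1<-Add1 // r0:1,r1:Add1,r2:6,r3:5,r4:7
cycle 2: issue SUB r3<-Add2 // r0:1,r1:Add1,r2:6,r3:Add2,r4:7
cycle 3: CDB Add1=13; issue ADD r4<-Add1 // r0:1,r1:13,r2:6,r3:Add2,r4:Add1
cycle 4: stall // r0:1,r1:13,r2:6,r3:Add2,r4:Add1
cycle 5: CDB Add1=13; issue ADD r1<-Add1 // r0:1,r1:Add1,r2:6,r3:Add2,r4:13
cycle 6: CDB Add2=7; issue ADD r0<-Add2 // r0:Add2,r1:Add1,r2:6,r3:7,r4:13
cycle 7: - // r0:Add2,r1:Add1,r2:6,r3:7,r4:13
cycle 8: CDB Add1=20 // r0:Add2,r1:20,r2:6,r3:7,r4:13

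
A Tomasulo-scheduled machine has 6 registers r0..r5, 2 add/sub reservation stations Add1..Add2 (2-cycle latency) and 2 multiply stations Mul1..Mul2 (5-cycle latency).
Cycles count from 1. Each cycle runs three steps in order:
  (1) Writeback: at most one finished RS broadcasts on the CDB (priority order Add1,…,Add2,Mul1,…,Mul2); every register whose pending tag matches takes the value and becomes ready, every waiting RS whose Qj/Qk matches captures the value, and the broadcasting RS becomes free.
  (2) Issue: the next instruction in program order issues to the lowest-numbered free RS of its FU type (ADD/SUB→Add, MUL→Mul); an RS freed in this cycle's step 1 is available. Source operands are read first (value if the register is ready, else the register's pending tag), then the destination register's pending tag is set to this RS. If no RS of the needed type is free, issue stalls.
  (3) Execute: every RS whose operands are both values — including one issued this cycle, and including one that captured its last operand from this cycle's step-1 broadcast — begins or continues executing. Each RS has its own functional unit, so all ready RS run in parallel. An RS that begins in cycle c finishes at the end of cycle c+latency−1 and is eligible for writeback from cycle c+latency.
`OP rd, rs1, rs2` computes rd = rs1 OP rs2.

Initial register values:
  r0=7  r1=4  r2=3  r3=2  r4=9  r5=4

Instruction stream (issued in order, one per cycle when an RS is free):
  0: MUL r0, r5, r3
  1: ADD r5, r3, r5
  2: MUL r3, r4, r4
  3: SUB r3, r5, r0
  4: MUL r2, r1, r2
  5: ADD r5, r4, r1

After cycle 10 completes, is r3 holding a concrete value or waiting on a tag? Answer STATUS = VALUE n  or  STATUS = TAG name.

STATUS = VALUE -2

cycle 1: issue MUL r0<-Mul1 // r0:Mul1,r1:4,r2:3,r3:2,r4:9,r5:4
cycle 2: issue ADD r5<-Add1 // r0:Mul1,r1:4,r2:3,r3:2,r4:9,r5:Add1
cycle 3: issue MUL r3<-Mul2 // r0:Mul1,r1:4,r2:3,r3:Mul2,r4:9,r5:Add1
cycle 4: CDB Add1=6; issue SUB r3<-Add1 // r0:Mul1,r1:4,r2:3,r3:Add1,r4:9,r5:6
cycle 5: stall // r0:Mul1,r1:4,r2:3,r3:Add1,r4:9,r5:6
cycle 6: CDB Mul1=8; issue MUL r2<-Mul1 // r0:8,r1:4,r2:Mul1,r3:Add1,r4:9,r5:6
cycle 7: issue ADD r5<-Add2 // r0:8,r1:4,r2:Mul1,r3:Add1,r4:9,r5:Add2
cycle 8: CDB Add1=-2 // r0:8,r1:4,r2:Mul1,r3:-2,r4:9,r5:Add2
cycle 9: CDB Add2=13 // r0:8,r1:4,r2:Mul1,r3:-2,r4:9,r5:13
cycle 10: CDB Mul2=81 // r0:8,r1:4,r2:Mul1,r3:-2,r4:9,r5:13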